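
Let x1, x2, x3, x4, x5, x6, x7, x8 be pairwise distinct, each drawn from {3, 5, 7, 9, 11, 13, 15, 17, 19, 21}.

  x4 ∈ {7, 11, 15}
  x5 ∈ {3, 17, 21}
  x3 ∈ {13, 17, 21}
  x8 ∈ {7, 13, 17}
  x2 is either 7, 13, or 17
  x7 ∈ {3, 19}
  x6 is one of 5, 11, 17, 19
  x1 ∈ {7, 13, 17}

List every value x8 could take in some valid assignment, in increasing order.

x1, x2, x8 between them cover only {7, 13, 17} — a naked triple. Remove those values from x3, x4, x5, x6.
x3's domain is down to {21}, so x3 = 21. Eliminate 21 elsewhere: x5.
x5 has just one choice, so x5 = 3. So x7 can't be 3.
That leaves x7 = 19. Remove 19 from x6.
No further eliminations apply; x8 can still be any of 7, 13, 17.

7, 13, 17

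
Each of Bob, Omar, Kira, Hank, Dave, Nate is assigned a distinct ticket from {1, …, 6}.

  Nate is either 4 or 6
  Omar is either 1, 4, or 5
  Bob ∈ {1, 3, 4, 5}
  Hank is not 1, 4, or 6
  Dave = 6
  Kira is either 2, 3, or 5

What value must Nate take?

Dave has just one choice, so Dave = 6. Strike 6 from Nate.
So Nate = 4.

4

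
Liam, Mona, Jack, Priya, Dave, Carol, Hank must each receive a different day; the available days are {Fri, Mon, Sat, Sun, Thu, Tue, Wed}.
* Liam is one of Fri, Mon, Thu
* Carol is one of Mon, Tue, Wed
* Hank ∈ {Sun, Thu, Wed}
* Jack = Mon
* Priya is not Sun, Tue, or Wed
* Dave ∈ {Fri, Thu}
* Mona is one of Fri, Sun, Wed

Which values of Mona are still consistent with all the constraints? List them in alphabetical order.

Sun, Wed

Jack's domain is down to {Mon}, so Jack = Mon. So Liam, Priya, Carol can't be Mon.
The 6 still-open variables together cover exactly {Fri, Sat, Sun, Thu, Tue, Wed} — 6 values for 6 variables — and Sat appears only in Priya's list, so Priya = Sat.
Among the 5 still-open variables, Tue fits only Carol (and all 5 values in {Fri, Sun, Thu, Tue, Wed} must be used), so Carol = Tue.
Liam and Dave between them cover only {Fri, Thu} — a naked pair. Remove those values from Mona, Hank.
No further eliminations apply; Mona can still be any of Sun, Wed.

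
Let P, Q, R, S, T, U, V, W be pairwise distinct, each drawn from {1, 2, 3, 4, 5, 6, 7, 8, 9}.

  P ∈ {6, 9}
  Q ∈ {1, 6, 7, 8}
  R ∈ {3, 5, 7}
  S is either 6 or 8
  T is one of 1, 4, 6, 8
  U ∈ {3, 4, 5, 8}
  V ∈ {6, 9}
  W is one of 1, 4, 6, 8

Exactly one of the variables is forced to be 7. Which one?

Q

P and V between them cover only {6, 9} — a naked pair. Remove those values from Q, S, T, W.
S must be 8 (only option left). So Q, T, U, W can't be 8.
The 2 variables T and W are confined to {1, 4}, which locks those values in; drop them from Q, U.
So 7 goes to Q.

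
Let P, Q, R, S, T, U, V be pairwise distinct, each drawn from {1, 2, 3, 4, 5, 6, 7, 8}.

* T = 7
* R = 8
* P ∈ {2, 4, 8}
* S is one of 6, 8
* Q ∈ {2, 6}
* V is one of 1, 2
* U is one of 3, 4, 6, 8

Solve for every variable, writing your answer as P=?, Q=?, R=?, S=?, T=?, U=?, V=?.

P=4, Q=2, R=8, S=6, T=7, U=3, V=1

R must be 8 (only option left). Strike 8 from P, S, U.
S must be 6 (only option left). Strike 6 from Q, U.
That leaves T = 7.
Q's domain is down to {2}, so Q = 2. Strike 2 from P, V.
V must be 1 (only option left).
That leaves P = 4. Strike 4 from U.
U's domain is down to {3}, so U = 3.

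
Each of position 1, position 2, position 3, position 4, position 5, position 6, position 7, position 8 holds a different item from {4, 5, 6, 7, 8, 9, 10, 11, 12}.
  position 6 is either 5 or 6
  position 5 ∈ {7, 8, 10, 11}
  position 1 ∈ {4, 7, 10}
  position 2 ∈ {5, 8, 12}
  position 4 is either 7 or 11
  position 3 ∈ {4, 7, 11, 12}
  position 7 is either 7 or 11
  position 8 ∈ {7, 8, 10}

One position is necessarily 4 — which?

position 1

The 8 variables draw from only 8 values {4, 5, 6, 7, 8, 10, 11, 12}, so each is used; only position 6 can be 6, hence position 6 = 6.
Among the 7 still-open variables, 5 fits only position 2 (and all 7 values in {4, 5, 7, 8, 10, 11, 12} must be used), so position 2 = 5.
The 6 still-open variables draw from only 6 values {4, 7, 8, 10, 11, 12}, so each is used; only position 3 can be 12, hence position 3 = 12.
The 5 still-open variables together cover exactly {4, 7, 8, 10, 11} — 5 values for 5 variables — and 4 appears only in position 1's list, so position 1 = 4.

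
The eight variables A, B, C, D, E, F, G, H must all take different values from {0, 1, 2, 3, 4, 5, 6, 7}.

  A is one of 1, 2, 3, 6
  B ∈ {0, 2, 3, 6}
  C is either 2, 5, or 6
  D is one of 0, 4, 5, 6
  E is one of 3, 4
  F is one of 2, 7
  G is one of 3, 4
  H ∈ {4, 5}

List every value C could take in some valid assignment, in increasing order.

2, 6

The 8 variables draw from only 8 values {0, 1, 2, 3, 4, 5, 6, 7}, so each is used; only A can be 1, hence A = 1.
Among the 7 still-open variables, 7 fits only F (and all 7 values in {0, 2, 3, 4, 5, 6, 7} must be used), so F = 7.
E and G share exactly the 2 values {3, 4}; by pigeonhole those values go to them, so strike 3, 4 from B, D, H.
H must be 5 (only option left). Strike 5 from C, D.
No further eliminations apply; C can still be any of 2, 6.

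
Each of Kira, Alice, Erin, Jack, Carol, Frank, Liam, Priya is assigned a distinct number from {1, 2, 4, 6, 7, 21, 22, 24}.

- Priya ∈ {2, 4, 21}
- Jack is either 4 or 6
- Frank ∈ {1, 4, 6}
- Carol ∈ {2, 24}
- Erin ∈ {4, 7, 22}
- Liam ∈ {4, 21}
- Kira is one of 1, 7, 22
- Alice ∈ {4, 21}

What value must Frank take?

Among the 8 variables, 24 fits only Carol (and all 8 values in {1, 2, 4, 6, 7, 21, 22, 24} must be used), so Carol = 24.
Among the 7 still-open variables, 2 fits only Priya (and all 7 values in {1, 2, 4, 6, 7, 21, 22} must be used), so Priya = 2.
The 2 variables Alice and Liam are confined to {4, 21}, which locks those values in; drop them from Erin, Jack, Frank.
Jack's domain is down to {6}, so Jack = 6. So Frank can't be 6.
So Frank = 1.

1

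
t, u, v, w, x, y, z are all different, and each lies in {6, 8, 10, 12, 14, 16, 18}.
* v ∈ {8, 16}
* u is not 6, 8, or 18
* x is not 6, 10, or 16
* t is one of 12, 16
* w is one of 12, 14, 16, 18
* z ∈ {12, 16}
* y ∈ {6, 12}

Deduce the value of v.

8

The 7 variables together cover exactly {6, 8, 10, 12, 14, 16, 18} — 7 values for 7 variables — and 6 appears only in y's list, so y = 6.
The 6 still-open variables draw from only 6 values {8, 10, 12, 14, 16, 18}, so each is used; only u can be 10, hence u = 10.
t and z between them cover only {12, 16} — a naked pair. Remove those values from v, w, x.
So v = 8.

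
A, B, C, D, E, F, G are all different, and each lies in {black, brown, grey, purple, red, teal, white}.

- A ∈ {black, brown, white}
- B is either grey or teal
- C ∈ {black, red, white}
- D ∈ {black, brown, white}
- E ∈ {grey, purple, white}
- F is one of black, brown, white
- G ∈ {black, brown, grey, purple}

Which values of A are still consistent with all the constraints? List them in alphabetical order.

The 7 variables together cover exactly {black, brown, grey, purple, red, teal, white} — 7 values for 7 variables — and red appears only in C's list, so C = red.
The 6 still-open variables together cover exactly {black, brown, grey, purple, teal, white} — 6 values for 6 variables — and teal appears only in B's list, so B = teal.
A, D, F between them cover only {black, brown, white} — a naked triple. Remove those values from E, G.
No further eliminations apply; A can still be any of black, brown, white.

black, brown, white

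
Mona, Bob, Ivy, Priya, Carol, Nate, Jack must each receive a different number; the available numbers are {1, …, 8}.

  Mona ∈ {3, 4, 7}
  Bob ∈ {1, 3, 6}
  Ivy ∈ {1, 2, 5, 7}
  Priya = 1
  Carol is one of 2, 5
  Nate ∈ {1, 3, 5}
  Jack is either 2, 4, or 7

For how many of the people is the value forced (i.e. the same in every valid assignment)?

2

Priya must be 1 (only option left). Remove 1 from Bob, Ivy, Nate.
The 6 still-open variables draw from only 6 values {2, 3, 4, 5, 6, 7}, so each is used; only Bob can be 6, hence Bob = 6.
Determined: Bob=6, Priya=1. The other people each still have more than one consistent value. That makes 2.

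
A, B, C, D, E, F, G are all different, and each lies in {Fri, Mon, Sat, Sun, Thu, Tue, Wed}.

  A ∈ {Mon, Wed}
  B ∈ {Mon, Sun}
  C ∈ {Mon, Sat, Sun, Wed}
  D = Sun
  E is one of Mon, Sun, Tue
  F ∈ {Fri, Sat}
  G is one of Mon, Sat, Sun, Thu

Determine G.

D's domain is down to {Sun}, so D = Sun. Eliminate Sun elsewhere: B, C, E, G.
B has just one choice, so B = Mon. So A, C, E, G can't be Mon.
E's domain is down to {Tue}, so E = Tue.
A has just one choice, so A = Wed. Eliminate Wed elsewhere: C.
C has just one choice, so C = Sat. Strike Sat from F, G.
So G = Thu.

Thu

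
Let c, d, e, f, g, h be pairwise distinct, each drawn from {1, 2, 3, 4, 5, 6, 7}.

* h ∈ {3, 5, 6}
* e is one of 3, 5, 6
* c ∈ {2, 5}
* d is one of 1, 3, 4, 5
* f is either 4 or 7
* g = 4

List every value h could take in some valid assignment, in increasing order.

3, 5, 6

g's domain is down to {4}, so g = 4. Strike 4 from d, f.
f has just one choice, so f = 7.
No further eliminations apply; h can still be any of 3, 5, 6.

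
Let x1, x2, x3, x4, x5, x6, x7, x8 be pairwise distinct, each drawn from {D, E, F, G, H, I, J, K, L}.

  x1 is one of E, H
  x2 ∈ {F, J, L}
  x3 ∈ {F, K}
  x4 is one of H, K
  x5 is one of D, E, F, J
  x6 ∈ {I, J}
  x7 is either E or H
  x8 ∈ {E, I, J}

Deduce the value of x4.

K

The 8 variables draw from only 8 values {D, E, F, H, I, J, K, L}, so each is used; only x5 can be D, hence x5 = D.
The 7 still-open variables draw from only 7 values {E, F, H, I, J, K, L}, so each is used; only x2 can be L, hence x2 = L.
Among the 6 still-open variables, F fits only x3 (and all 6 values in {E, F, H, I, J, K} must be used), so x3 = F.
The 5 still-open variables draw from only 5 values {E, H, I, J, K}, so each is used; only x4 can be K, hence x4 = K.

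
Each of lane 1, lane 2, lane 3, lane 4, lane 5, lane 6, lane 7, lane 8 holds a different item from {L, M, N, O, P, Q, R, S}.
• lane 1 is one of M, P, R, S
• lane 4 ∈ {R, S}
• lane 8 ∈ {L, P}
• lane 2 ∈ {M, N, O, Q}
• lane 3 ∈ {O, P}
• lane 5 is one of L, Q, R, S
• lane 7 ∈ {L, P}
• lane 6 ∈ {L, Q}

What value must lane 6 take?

Q

The 8 variables draw from only 8 values {L, M, N, O, P, Q, R, S}, so each is used; only lane 2 can be N, hence lane 2 = N.
Among the 7 still-open variables, M fits only lane 1 (and all 7 values in {L, M, O, P, Q, R, S} must be used), so lane 1 = M.
The 6 still-open variables together cover exactly {L, O, P, Q, R, S} — 6 values for 6 variables — and O appears only in lane 3's list, so lane 3 = O.
lane 7 and lane 8 between them cover only {L, P} — a naked pair. Remove those values from lane 5, lane 6.
So lane 6 = Q.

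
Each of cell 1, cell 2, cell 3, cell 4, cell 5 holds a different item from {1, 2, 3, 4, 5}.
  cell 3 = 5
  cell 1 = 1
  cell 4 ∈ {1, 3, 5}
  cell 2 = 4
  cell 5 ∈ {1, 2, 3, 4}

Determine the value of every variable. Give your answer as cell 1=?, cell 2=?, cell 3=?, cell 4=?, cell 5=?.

cell 1=1, cell 2=4, cell 3=5, cell 4=3, cell 5=2

cell 1 must be 1 (only option left). Remove 1 from cell 4, cell 5.
cell 2's domain is down to {4}, so cell 2 = 4. Strike 4 from cell 5.
cell 3 has just one choice, so cell 3 = 5. Remove 5 from cell 4.
cell 4 must be 3 (only option left). So cell 5 can't be 3.
cell 5 must be 2 (only option left).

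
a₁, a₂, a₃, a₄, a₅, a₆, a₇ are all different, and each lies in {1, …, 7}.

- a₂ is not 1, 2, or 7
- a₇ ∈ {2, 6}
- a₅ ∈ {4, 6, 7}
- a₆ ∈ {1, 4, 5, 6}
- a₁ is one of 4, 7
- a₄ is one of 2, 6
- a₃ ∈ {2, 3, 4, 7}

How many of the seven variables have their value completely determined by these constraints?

Among the 7 variables, 1 fits only a₆ (and all 7 values in {1, 2, 3, 4, 5, 6, 7} must be used), so a₆ = 1.
Among the 6 still-open variables, 5 fits only a₂ (and all 6 values in {2, 3, 4, 5, 6, 7} must be used), so a₂ = 5.
The 5 still-open variables draw from only 5 values {2, 3, 4, 6, 7}, so each is used; only a₃ can be 3, hence a₃ = 3.
The 2 variables a₄ and a₇ are confined to {2, 6}, which locks those values in; drop them from a₅.
Determined: a₂=5, a₃=3, a₆=1. The other variables each still have more than one consistent value. That makes 3.

3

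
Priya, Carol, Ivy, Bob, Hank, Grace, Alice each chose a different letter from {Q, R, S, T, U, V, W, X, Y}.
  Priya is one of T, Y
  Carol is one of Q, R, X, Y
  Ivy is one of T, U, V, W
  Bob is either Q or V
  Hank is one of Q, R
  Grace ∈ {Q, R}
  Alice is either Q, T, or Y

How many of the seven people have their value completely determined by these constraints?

Hank and Grace share exactly the 2 values {Q, R}; by pigeonhole those values go to them, so strike Q, R from Carol, Bob, Alice.
Bob has just one choice, so Bob = V. So Ivy can't be V.
Priya and Alice between them cover only {T, Y} — a naked pair. Remove those values from Carol, Ivy.
That leaves Carol = X.
Determined: Carol=X, Bob=V. The other people each still have more than one consistent value. That makes 2.

2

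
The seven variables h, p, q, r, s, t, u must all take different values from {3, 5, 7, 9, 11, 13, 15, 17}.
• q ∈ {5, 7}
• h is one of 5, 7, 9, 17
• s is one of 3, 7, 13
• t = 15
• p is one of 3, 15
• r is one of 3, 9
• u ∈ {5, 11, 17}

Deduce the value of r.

t must be 15 (only option left). Eliminate 15 elsewhere: p.
p's domain is down to {3}, so p = 3. Strike 3 from r, s.
So r = 9.

9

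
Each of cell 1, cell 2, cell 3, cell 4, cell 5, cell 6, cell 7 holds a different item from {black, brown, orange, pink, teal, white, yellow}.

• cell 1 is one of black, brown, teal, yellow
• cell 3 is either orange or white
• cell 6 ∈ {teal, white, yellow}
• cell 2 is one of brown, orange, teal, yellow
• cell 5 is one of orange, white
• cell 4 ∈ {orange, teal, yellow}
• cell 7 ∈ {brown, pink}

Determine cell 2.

The 7 variables draw from only 7 values {black, brown, orange, pink, teal, white, yellow}, so each is used; only cell 1 can be black, hence cell 1 = black.
Among the 6 still-open variables, pink fits only cell 7 (and all 6 values in {brown, orange, pink, teal, white, yellow} must be used), so cell 7 = pink.
Among the 5 still-open variables, brown fits only cell 2 (and all 5 values in {brown, orange, teal, white, yellow} must be used), so cell 2 = brown.

brown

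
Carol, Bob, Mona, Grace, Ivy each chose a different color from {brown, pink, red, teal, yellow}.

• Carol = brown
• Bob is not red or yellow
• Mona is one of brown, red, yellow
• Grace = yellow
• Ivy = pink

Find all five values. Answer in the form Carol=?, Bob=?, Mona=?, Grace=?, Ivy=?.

Carol must be brown (only option left). Strike brown from Bob, Mona.
Grace must be yellow (only option left). Eliminate yellow elsewhere: Mona.
Ivy's domain is down to {pink}, so Ivy = pink. Eliminate pink elsewhere: Bob.
Bob has just one choice, so Bob = teal.
Mona's domain is down to {red}, so Mona = red.

Carol=brown, Bob=teal, Mona=red, Grace=yellow, Ivy=pink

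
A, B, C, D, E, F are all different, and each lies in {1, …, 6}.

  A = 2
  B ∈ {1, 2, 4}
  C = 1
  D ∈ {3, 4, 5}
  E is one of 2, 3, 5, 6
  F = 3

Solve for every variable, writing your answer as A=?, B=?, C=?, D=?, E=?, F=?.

A has just one choice, so A = 2. Eliminate 2 elsewhere: B, E.
That leaves C = 1. Remove 1 from B.
F has just one choice, so F = 3. Remove 3 from D, E.
B's domain is down to {4}, so B = 4. Eliminate 4 elsewhere: D.
That leaves D = 5. Remove 5 from E.
E's domain is down to {6}, so E = 6.

A=2, B=4, C=1, D=5, E=6, F=3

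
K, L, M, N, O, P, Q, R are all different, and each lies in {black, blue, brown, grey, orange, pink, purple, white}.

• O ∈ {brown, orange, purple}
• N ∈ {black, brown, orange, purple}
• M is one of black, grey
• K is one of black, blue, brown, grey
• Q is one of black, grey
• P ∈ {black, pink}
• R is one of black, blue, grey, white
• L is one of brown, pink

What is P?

pink

The 8 variables together cover exactly {black, blue, brown, grey, orange, pink, purple, white} — 8 values for 8 variables — and white appears only in R's list, so R = white.
The 7 still-open variables together cover exactly {black, blue, brown, grey, orange, pink, purple} — 7 values for 7 variables — and blue appears only in K's list, so K = blue.
M and Q between them cover only {black, grey} — a naked pair. Remove those values from N, P.
So P = pink.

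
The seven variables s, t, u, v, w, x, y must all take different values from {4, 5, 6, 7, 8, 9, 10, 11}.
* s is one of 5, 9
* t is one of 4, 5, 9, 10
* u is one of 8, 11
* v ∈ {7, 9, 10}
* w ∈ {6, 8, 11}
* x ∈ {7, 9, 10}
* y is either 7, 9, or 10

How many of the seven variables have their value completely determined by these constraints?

2

The 3 variables v, x, y are confined to {7, 9, 10}, which locks those values in; drop them from s, t.
s has just one choice, so s = 5. Eliminate 5 elsewhere: t.
t has just one choice, so t = 4.
Determined: s=5, t=4. The other variables each still have more than one consistent value. That makes 2.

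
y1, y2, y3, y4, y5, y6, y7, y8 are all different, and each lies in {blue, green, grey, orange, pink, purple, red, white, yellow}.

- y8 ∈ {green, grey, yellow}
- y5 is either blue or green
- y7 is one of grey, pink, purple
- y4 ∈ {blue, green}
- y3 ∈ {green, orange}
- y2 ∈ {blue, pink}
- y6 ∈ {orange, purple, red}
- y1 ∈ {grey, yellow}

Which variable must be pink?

The 8 variables draw from only 8 values {blue, green, grey, orange, pink, purple, red, yellow}, so each is used; only y6 can be red, hence y6 = red.
The 7 still-open variables draw from only 7 values {blue, green, grey, orange, pink, purple, yellow}, so each is used; only y3 can be orange, hence y3 = orange.
The 6 still-open variables together cover exactly {blue, green, grey, pink, purple, yellow} — 6 values for 6 variables — and purple appears only in y7's list, so y7 = purple.
Among the 5 still-open variables, pink fits only y2 (and all 5 values in {blue, green, grey, pink, yellow} must be used), so y2 = pink.

y2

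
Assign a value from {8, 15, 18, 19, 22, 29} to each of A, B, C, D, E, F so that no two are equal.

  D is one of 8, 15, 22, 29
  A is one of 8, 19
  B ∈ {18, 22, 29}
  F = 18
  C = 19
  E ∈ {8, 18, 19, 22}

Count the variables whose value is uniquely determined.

C's domain is down to {19}, so C = 19. So A, E can't be 19.
F's domain is down to {18}, so F = 18. Eliminate 18 elsewhere: B, E.
A has just one choice, so A = 8. Eliminate 8 elsewhere: D, E.
That leaves E = 22. Strike 22 from B, D.
B's domain is down to {29}, so B = 29. Eliminate 29 elsewhere: D.
D's domain is down to {15}, so D = 15.
Every variable is fixed: A=8, B=29, C=19, D=15, E=22, F=18. That makes 6.

6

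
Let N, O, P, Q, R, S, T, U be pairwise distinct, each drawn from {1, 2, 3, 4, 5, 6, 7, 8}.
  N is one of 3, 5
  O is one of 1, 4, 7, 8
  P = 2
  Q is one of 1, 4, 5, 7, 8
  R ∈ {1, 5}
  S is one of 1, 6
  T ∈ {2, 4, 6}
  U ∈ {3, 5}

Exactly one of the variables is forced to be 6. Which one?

S

P has just one choice, so P = 2. Eliminate 2 elsewhere: T.
The 2 variables N and U are confined to {3, 5}, which locks those values in; drop them from Q, R.
R has just one choice, so R = 1. Eliminate 1 elsewhere: O, Q, S.
So 6 goes to S.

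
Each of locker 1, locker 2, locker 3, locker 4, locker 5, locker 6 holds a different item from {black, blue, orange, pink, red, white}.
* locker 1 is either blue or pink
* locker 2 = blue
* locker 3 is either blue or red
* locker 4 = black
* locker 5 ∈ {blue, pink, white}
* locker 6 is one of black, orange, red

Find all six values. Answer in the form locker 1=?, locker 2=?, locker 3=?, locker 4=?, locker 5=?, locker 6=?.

locker 1=pink, locker 2=blue, locker 3=red, locker 4=black, locker 5=white, locker 6=orange

locker 2's domain is down to {blue}, so locker 2 = blue. Eliminate blue elsewhere: locker 1, locker 3, locker 5.
That leaves locker 3 = red. Eliminate red elsewhere: locker 6.
locker 4 must be black (only option left). Remove black from locker 6.
locker 6 has just one choice, so locker 6 = orange.
That leaves locker 1 = pink. Remove pink from locker 5.
That leaves locker 5 = white.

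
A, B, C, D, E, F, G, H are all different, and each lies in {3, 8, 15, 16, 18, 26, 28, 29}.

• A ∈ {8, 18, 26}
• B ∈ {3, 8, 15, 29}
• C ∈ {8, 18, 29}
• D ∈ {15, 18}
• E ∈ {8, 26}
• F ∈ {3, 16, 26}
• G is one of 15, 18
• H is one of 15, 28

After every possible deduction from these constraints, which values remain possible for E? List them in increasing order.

The 8 variables together cover exactly {3, 8, 15, 16, 18, 26, 28, 29} — 8 values for 8 variables — and 16 appears only in F's list, so F = 16.
The 7 still-open variables together cover exactly {3, 8, 15, 18, 26, 28, 29} — 7 values for 7 variables — and 3 appears only in B's list, so B = 3.
The 6 still-open variables together cover exactly {8, 15, 18, 26, 28, 29} — 6 values for 6 variables — and 28 appears only in H's list, so H = 28.
The 5 still-open variables together cover exactly {8, 15, 18, 26, 29} — 5 values for 5 variables — and 29 appears only in C's list, so C = 29.
D and G share exactly the 2 values {15, 18}; by pigeonhole those values go to them, so strike 15, 18 from A.
No further eliminations apply; E can still be any of 8, 26.

8, 26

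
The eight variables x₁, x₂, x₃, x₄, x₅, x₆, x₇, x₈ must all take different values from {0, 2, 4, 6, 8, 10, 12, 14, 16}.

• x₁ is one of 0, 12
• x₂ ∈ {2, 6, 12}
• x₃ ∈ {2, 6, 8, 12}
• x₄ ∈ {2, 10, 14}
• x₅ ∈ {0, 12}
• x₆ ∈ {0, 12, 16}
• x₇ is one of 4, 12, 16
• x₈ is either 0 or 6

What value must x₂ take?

The 2 variables x₁ and x₅ are confined to {0, 12}, which locks those values in; drop them from x₂, x₃, x₆, x₇, x₈.
x₆ has just one choice, so x₆ = 16. Strike 16 from x₇.
x₇'s domain is down to {4}, so x₇ = 4.
x₈ must be 6 (only option left). So x₂, x₃ can't be 6.
So x₂ = 2.

2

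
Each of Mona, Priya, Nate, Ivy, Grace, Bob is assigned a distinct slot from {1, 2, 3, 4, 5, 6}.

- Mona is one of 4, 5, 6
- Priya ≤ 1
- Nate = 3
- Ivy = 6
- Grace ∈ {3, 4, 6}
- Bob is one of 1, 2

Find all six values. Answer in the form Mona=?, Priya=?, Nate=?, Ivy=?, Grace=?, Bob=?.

Priya has just one choice, so Priya = 1. Eliminate 1 elsewhere: Bob.
Nate's domain is down to {3}, so Nate = 3. Remove 3 from Grace.
Ivy's domain is down to {6}, so Ivy = 6. Strike 6 from Mona, Grace.
Grace's domain is down to {4}, so Grace = 4. Remove 4 from Mona.
Bob must be 2 (only option left).
That leaves Mona = 5.

Mona=5, Priya=1, Nate=3, Ivy=6, Grace=4, Bob=2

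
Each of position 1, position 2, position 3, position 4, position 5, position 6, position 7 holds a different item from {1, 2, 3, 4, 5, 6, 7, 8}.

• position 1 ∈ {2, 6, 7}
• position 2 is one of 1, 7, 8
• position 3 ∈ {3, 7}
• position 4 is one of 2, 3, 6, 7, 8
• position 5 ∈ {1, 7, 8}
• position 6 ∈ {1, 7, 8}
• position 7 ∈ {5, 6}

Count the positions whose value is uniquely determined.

2

The 7 variables draw from only 7 values {1, 2, 3, 5, 6, 7, 8}, so each is used; only position 7 can be 5, hence position 7 = 5.
position 2, position 5, position 6 share exactly the 3 values {1, 7, 8}; by pigeonhole those values go to them, so strike 1, 7, 8 from position 1, position 3, position 4.
That leaves position 3 = 3. Eliminate 3 elsewhere: position 4.
Determined: position 3=3, position 7=5. The other positions each still have more than one consistent value. That makes 2.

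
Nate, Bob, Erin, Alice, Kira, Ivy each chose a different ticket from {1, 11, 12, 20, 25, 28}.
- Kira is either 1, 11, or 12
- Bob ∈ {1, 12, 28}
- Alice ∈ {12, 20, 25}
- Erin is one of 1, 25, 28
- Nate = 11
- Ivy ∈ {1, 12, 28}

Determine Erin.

25

Nate must be 11 (only option left). Eliminate 11 elsewhere: Kira.
The 5 still-open variables draw from only 5 values {1, 12, 20, 25, 28}, so each is used; only Alice can be 20, hence Alice = 20.
The 4 still-open variables together cover exactly {1, 12, 25, 28} — 4 values for 4 variables — and 25 appears only in Erin's list, so Erin = 25.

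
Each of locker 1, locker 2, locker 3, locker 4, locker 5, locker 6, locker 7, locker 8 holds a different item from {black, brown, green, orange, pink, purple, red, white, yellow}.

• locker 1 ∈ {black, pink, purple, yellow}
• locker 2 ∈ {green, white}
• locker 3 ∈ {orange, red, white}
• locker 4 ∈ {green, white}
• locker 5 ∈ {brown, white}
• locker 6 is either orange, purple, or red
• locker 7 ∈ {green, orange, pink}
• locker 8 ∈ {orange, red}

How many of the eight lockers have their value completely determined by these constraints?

locker 2 and locker 4 share exactly the 2 values {green, white}; by pigeonhole those values go to them, so strike green, white from locker 3, locker 5, locker 7.
locker 5's domain is down to {brown}, so locker 5 = brown.
The 2 variables locker 3 and locker 8 are confined to {orange, red}, which locks those values in; drop them from locker 6, locker 7.
That leaves locker 6 = purple. Strike purple from locker 1.
locker 7's domain is down to {pink}, so locker 7 = pink. So locker 1 can't be pink.
Determined: locker 5=brown, locker 6=purple, locker 7=pink. The other lockers each still have more than one consistent value. That makes 3.

3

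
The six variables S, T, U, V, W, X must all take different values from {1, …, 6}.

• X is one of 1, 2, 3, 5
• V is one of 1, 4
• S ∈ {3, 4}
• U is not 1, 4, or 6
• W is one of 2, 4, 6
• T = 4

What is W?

T's domain is down to {4}, so T = 4. So S, V, W can't be 4.
V's domain is down to {1}, so V = 1. Remove 1 from X.
S has just one choice, so S = 3. So U, X can't be 3.
The 3 still-open variables draw from only 3 values {2, 5, 6}, so each is used; only W can be 6, hence W = 6.

6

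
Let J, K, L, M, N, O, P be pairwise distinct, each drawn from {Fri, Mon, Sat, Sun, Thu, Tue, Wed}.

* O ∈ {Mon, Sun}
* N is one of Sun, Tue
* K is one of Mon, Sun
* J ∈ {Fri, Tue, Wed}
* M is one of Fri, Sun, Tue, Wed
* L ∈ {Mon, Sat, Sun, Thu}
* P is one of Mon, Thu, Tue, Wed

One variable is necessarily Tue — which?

The 7 variables together cover exactly {Fri, Mon, Sat, Sun, Thu, Tue, Wed} — 7 values for 7 variables — and Sat appears only in L's list, so L = Sat.
The 6 still-open variables together cover exactly {Fri, Mon, Sun, Thu, Tue, Wed} — 6 values for 6 variables — and Thu appears only in P's list, so P = Thu.
K and O share exactly the 2 values {Mon, Sun}; by pigeonhole those values go to them, so strike Mon, Sun from M, N.
So Tue goes to N.

N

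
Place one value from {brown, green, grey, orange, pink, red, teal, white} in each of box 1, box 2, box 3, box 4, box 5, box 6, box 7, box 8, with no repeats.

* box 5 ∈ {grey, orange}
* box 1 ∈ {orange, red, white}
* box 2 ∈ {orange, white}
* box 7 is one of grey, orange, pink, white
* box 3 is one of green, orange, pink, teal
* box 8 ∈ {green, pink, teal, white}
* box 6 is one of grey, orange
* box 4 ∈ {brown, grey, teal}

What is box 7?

pink

The 8 variables together cover exactly {brown, green, grey, orange, pink, red, teal, white} — 8 values for 8 variables — and brown appears only in box 4's list, so box 4 = brown.
The 7 still-open variables together cover exactly {green, grey, orange, pink, red, teal, white} — 7 values for 7 variables — and red appears only in box 1's list, so box 1 = red.
The 2 variables box 5 and box 6 are confined to {grey, orange}, which locks those values in; drop them from box 2, box 3, box 7.
That leaves box 2 = white. So box 7, box 8 can't be white.
So box 7 = pink.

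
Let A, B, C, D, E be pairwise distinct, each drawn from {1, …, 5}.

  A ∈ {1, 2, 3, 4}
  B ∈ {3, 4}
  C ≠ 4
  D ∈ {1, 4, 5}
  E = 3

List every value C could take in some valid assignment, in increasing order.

1, 2, 5

E's domain is down to {3}, so E = 3. Strike 3 from A, B, C.
B must be 4 (only option left). Remove 4 from A, D.
No further eliminations apply; C can still be any of 1, 2, 5.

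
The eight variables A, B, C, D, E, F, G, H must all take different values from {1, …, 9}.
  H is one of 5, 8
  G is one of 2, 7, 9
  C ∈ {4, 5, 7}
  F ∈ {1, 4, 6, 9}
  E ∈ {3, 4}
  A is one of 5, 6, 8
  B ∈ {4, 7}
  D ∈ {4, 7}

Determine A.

B and D share exactly the 2 values {4, 7}; by pigeonhole those values go to them, so strike 4, 7 from C, E, F, G.
C has just one choice, so C = 5. So A, H can't be 5.
E's domain is down to {3}, so E = 3.
H must be 8 (only option left). So A can't be 8.
So A = 6.

6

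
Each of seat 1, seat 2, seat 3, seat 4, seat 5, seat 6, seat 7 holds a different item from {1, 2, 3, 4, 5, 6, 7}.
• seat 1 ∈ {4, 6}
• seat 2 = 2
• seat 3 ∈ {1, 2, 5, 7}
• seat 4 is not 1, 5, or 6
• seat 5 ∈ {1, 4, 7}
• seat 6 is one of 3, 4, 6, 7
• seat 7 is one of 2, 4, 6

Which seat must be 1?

seat 2 has just one choice, so seat 2 = 2. Remove 2 from seat 3, seat 4, seat 7.
The 6 still-open variables draw from only 6 values {1, 3, 4, 5, 6, 7}, so each is used; only seat 3 can be 5, hence seat 3 = 5.
The 5 still-open variables draw from only 5 values {1, 3, 4, 6, 7}, so each is used; only seat 5 can be 1, hence seat 5 = 1.

seat 5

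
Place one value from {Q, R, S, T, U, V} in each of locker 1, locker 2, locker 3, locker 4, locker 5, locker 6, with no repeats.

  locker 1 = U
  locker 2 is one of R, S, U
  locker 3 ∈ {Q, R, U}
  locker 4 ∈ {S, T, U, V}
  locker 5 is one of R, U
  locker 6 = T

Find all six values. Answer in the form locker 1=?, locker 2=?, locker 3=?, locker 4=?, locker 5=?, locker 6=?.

locker 1's domain is down to {U}, so locker 1 = U. Remove U from locker 2, locker 3, locker 4, locker 5.
That leaves locker 5 = R. Strike R from locker 2, locker 3.
locker 6 has just one choice, so locker 6 = T. Remove T from locker 4.
locker 2's domain is down to {S}, so locker 2 = S. Remove S from locker 4.
locker 3 has just one choice, so locker 3 = Q.
locker 4 has just one choice, so locker 4 = V.

locker 1=U, locker 2=S, locker 3=Q, locker 4=V, locker 5=R, locker 6=T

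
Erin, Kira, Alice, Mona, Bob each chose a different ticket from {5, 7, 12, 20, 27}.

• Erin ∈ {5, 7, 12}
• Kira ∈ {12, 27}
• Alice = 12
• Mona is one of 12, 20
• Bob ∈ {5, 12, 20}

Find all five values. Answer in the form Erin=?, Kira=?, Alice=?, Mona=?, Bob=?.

Erin=7, Kira=27, Alice=12, Mona=20, Bob=5

Alice has just one choice, so Alice = 12. Strike 12 from Erin, Kira, Mona, Bob.
That leaves Mona = 20. Strike 20 from Bob.
That leaves Bob = 5. Strike 5 from Erin.
Erin must be 7 (only option left).
Kira must be 27 (only option left).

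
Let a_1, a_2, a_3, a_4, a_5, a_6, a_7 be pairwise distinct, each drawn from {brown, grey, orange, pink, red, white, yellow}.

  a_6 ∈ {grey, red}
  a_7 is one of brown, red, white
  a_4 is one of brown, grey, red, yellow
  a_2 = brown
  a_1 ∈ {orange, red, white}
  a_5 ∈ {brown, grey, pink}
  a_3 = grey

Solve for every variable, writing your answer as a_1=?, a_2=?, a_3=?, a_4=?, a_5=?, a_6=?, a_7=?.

a_2's domain is down to {brown}, so a_2 = brown. Strike brown from a_4, a_5, a_7.
a_3 must be grey (only option left). Strike grey from a_4, a_5, a_6.
a_5's domain is down to {pink}, so a_5 = pink.
That leaves a_6 = red. So a_1, a_4, a_7 can't be red.
a_7's domain is down to {white}, so a_7 = white. So a_1 can't be white.
a_1 has just one choice, so a_1 = orange.
a_4 must be yellow (only option left).

a_1=orange, a_2=brown, a_3=grey, a_4=yellow, a_5=pink, a_6=red, a_7=white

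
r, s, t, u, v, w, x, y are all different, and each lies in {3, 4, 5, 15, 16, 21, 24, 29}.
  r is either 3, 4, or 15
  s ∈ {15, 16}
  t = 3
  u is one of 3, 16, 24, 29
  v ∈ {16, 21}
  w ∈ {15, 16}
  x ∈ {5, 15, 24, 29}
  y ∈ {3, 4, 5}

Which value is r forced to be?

t's domain is down to {3}, so t = 3. So r, u, y can't be 3.
Among the 7 still-open variables, 21 fits only v (and all 7 values in {4, 5, 15, 16, 21, 24, 29} must be used), so v = 21.
The 2 variables s and w are confined to {15, 16}, which locks those values in; drop them from r, u, x.
So r = 4.

4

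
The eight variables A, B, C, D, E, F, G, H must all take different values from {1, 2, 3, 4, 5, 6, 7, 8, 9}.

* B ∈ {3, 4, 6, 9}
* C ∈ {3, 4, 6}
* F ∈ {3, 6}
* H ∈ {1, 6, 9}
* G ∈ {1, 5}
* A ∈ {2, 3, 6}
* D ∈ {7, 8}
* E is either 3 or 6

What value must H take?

E and F share exactly the 2 values {3, 6}; by pigeonhole those values go to them, so strike 3, 6 from A, B, C, H.
A's domain is down to {2}, so A = 2.
C has just one choice, so C = 4. Strike 4 from B.
B has just one choice, so B = 9. Eliminate 9 elsewhere: H.
So H = 1.

1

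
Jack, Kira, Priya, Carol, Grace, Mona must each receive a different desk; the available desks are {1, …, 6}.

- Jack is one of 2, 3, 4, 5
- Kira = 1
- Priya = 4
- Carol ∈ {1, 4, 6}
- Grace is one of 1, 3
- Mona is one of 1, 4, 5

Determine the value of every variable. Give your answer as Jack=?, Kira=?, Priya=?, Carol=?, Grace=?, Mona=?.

Kira must be 1 (only option left). Eliminate 1 elsewhere: Carol, Grace, Mona.
Priya has just one choice, so Priya = 4. Eliminate 4 elsewhere: Jack, Carol, Mona.
That leaves Carol = 6.
Grace's domain is down to {3}, so Grace = 3. Eliminate 3 elsewhere: Jack.
Mona must be 5 (only option left). Strike 5 from Jack.
Jack must be 2 (only option left).

Jack=2, Kira=1, Priya=4, Carol=6, Grace=3, Mona=5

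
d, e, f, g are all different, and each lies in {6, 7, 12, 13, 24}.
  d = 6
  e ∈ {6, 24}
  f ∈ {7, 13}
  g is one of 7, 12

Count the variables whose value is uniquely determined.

2

d must be 6 (only option left). So e can't be 6.
That leaves e = 24.
Determined: d=6, e=24. The other variables each still have more than one consistent value. That makes 2.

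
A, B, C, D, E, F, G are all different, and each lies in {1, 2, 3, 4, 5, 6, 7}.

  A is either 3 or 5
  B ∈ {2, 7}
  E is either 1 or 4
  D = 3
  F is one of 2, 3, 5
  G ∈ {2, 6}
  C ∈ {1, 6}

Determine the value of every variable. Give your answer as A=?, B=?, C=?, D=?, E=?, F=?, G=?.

A=5, B=7, C=1, D=3, E=4, F=2, G=6

D's domain is down to {3}, so D = 3. Eliminate 3 elsewhere: A, F.
That leaves A = 5. Strike 5 from F.
F has just one choice, so F = 2. Eliminate 2 elsewhere: B, G.
That leaves G = 6. So C can't be 6.
B must be 7 (only option left).
C has just one choice, so C = 1. So E can't be 1.
E must be 4 (only option left).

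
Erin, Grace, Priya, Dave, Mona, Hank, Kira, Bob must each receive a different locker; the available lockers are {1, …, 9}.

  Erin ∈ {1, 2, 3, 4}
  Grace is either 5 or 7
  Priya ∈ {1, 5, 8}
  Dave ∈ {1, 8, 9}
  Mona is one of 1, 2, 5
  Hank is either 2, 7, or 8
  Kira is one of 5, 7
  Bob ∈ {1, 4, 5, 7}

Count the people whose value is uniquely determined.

3

Among the 8 variables, 3 fits only Erin (and all 8 values in {1, 2, 3, 4, 5, 7, 8, 9} must be used), so Erin = 3.
The 7 still-open variables draw from only 7 values {1, 2, 4, 5, 7, 8, 9}, so each is used; only Bob can be 4, hence Bob = 4.
Among the 6 still-open variables, 9 fits only Dave (and all 6 values in {1, 2, 5, 7, 8, 9} must be used), so Dave = 9.
Grace and Kira share exactly the 2 values {5, 7}; by pigeonhole those values go to them, so strike 5, 7 from Priya, Mona, Hank.
Determined: Erin=3, Dave=9, Bob=4. The other people each still have more than one consistent value. That makes 3.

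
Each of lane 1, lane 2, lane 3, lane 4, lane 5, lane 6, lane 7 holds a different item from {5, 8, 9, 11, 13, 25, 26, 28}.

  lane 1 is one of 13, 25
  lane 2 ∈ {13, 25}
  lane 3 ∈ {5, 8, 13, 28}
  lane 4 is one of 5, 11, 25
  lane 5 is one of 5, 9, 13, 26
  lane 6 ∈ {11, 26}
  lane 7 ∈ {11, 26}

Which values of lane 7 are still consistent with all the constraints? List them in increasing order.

The 2 variables lane 1 and lane 2 are confined to {13, 25}, which locks those values in; drop them from lane 3, lane 4, lane 5.
lane 6 and lane 7 between them cover only {11, 26} — a naked pair. Remove those values from lane 4, lane 5.
lane 4 must be 5 (only option left). Eliminate 5 elsewhere: lane 3, lane 5.
lane 5's domain is down to {9}, so lane 5 = 9.
No further eliminations apply; lane 7 can still be any of 11, 26.

11, 26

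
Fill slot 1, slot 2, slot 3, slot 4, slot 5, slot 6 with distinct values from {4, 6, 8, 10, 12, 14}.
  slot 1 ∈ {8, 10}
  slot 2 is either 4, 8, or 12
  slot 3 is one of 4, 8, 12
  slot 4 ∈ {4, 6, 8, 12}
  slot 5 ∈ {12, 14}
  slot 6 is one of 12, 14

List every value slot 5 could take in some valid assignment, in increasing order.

Among the 6 variables, 6 fits only slot 4 (and all 6 values in {4, 6, 8, 10, 12, 14} must be used), so slot 4 = 6.
Among the 5 still-open variables, 10 fits only slot 1 (and all 5 values in {4, 8, 10, 12, 14} must be used), so slot 1 = 10.
slot 5 and slot 6 share exactly the 2 values {12, 14}; by pigeonhole those values go to them, so strike 12, 14 from slot 2, slot 3.
No further eliminations apply; slot 5 can still be any of 12, 14.

12, 14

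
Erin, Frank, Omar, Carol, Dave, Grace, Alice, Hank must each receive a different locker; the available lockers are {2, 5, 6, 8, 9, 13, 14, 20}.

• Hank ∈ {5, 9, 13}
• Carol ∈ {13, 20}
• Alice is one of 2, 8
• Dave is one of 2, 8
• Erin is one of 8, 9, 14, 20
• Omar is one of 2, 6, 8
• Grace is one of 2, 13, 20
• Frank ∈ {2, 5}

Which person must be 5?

Among the 8 variables, 6 fits only Omar (and all 8 values in {2, 5, 6, 8, 9, 13, 14, 20} must be used), so Omar = 6.
The 7 still-open variables draw from only 7 values {2, 5, 8, 9, 13, 14, 20}, so each is used; only Erin can be 14, hence Erin = 14.
Among the 6 still-open variables, 9 fits only Hank (and all 6 values in {2, 5, 8, 9, 13, 20} must be used), so Hank = 9.
Among the 5 still-open variables, 5 fits only Frank (and all 5 values in {2, 5, 8, 13, 20} must be used), so Frank = 5.

Frank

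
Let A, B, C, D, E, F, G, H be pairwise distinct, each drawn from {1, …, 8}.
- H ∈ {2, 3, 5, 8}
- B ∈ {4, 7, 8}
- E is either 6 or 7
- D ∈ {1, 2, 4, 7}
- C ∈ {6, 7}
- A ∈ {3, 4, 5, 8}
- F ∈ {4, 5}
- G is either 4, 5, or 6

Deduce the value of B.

The 8 variables together cover exactly {1, 2, 3, 4, 5, 6, 7, 8} — 8 values for 8 variables — and 1 appears only in D's list, so D = 1.
The 7 still-open variables together cover exactly {2, 3, 4, 5, 6, 7, 8} — 7 values for 7 variables — and 2 appears only in H's list, so H = 2.
Among the 6 still-open variables, 3 fits only A (and all 6 values in {3, 4, 5, 6, 7, 8} must be used), so A = 3.
The 5 still-open variables together cover exactly {4, 5, 6, 7, 8} — 5 values for 5 variables — and 8 appears only in B's list, so B = 8.

8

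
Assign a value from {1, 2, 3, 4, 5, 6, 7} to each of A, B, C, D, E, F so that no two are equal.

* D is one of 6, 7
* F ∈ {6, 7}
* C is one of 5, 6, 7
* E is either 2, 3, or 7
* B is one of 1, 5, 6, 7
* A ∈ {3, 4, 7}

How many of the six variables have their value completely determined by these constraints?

2

D and F between them cover only {6, 7} — a naked pair. Remove those values from A, B, C, E.
C has just one choice, so C = 5. Eliminate 5 elsewhere: B.
That leaves B = 1.
Determined: B=1, C=5. The other variables each still have more than one consistent value. That makes 2.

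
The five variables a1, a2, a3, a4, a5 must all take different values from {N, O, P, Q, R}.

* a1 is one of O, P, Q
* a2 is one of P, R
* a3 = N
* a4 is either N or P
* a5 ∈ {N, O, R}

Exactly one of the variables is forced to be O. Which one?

a3's domain is down to {N}, so a3 = N. So a4, a5 can't be N.
That leaves a4 = P. Remove P from a1, a2.
a2 has just one choice, so a2 = R. So a5 can't be R.
So O goes to a5.

a5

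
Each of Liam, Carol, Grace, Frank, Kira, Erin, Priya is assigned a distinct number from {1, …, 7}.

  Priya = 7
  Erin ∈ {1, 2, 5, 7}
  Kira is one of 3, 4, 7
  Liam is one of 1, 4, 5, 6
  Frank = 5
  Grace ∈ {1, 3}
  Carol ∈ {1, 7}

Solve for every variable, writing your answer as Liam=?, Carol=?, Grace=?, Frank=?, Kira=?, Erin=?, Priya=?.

Frank must be 5 (only option left). Remove 5 from Liam, Erin.
That leaves Priya = 7. Eliminate 7 elsewhere: Carol, Kira, Erin.
Carol must be 1 (only option left). So Liam, Grace, Erin can't be 1.
Grace must be 3 (only option left). Strike 3 from Kira.
Kira has just one choice, so Kira = 4. Eliminate 4 elsewhere: Liam.
Erin must be 2 (only option left).
Liam must be 6 (only option left).

Liam=6, Carol=1, Grace=3, Frank=5, Kira=4, Erin=2, Priya=7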